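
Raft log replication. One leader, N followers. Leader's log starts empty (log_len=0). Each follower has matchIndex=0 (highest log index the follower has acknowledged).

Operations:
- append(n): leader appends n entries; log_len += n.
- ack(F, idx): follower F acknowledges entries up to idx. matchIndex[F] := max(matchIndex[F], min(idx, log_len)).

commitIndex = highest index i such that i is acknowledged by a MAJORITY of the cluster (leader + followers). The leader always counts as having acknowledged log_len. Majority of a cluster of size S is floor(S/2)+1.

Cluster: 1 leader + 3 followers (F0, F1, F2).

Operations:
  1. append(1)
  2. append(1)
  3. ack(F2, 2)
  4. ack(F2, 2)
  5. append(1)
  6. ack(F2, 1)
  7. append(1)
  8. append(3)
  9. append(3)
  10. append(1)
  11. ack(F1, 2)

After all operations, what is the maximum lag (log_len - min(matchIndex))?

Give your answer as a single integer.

Answer: 11

Derivation:
Op 1: append 1 -> log_len=1
Op 2: append 1 -> log_len=2
Op 3: F2 acks idx 2 -> match: F0=0 F1=0 F2=2; commitIndex=0
Op 4: F2 acks idx 2 -> match: F0=0 F1=0 F2=2; commitIndex=0
Op 5: append 1 -> log_len=3
Op 6: F2 acks idx 1 -> match: F0=0 F1=0 F2=2; commitIndex=0
Op 7: append 1 -> log_len=4
Op 8: append 3 -> log_len=7
Op 9: append 3 -> log_len=10
Op 10: append 1 -> log_len=11
Op 11: F1 acks idx 2 -> match: F0=0 F1=2 F2=2; commitIndex=2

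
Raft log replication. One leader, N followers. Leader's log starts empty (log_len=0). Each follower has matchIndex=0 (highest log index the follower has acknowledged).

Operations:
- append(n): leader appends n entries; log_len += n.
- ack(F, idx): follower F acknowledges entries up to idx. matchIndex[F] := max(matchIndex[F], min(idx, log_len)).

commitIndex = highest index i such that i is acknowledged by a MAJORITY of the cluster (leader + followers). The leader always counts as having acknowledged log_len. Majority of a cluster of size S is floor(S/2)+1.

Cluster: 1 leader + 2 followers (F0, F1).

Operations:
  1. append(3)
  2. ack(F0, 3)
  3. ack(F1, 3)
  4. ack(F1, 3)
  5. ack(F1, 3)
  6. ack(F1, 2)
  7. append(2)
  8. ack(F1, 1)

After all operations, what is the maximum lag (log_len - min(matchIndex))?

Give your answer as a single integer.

Answer: 2

Derivation:
Op 1: append 3 -> log_len=3
Op 2: F0 acks idx 3 -> match: F0=3 F1=0; commitIndex=3
Op 3: F1 acks idx 3 -> match: F0=3 F1=3; commitIndex=3
Op 4: F1 acks idx 3 -> match: F0=3 F1=3; commitIndex=3
Op 5: F1 acks idx 3 -> match: F0=3 F1=3; commitIndex=3
Op 6: F1 acks idx 2 -> match: F0=3 F1=3; commitIndex=3
Op 7: append 2 -> log_len=5
Op 8: F1 acks idx 1 -> match: F0=3 F1=3; commitIndex=3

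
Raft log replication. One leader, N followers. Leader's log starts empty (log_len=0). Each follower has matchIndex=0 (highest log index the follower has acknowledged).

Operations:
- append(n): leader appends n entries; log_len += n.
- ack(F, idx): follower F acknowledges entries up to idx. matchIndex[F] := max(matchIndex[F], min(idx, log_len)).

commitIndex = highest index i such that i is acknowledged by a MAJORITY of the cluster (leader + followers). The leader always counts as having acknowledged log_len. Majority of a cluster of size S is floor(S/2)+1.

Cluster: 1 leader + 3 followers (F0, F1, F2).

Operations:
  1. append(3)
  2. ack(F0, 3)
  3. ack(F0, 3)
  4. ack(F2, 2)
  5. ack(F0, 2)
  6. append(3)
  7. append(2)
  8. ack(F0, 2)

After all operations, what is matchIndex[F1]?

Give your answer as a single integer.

Op 1: append 3 -> log_len=3
Op 2: F0 acks idx 3 -> match: F0=3 F1=0 F2=0; commitIndex=0
Op 3: F0 acks idx 3 -> match: F0=3 F1=0 F2=0; commitIndex=0
Op 4: F2 acks idx 2 -> match: F0=3 F1=0 F2=2; commitIndex=2
Op 5: F0 acks idx 2 -> match: F0=3 F1=0 F2=2; commitIndex=2
Op 6: append 3 -> log_len=6
Op 7: append 2 -> log_len=8
Op 8: F0 acks idx 2 -> match: F0=3 F1=0 F2=2; commitIndex=2

Answer: 0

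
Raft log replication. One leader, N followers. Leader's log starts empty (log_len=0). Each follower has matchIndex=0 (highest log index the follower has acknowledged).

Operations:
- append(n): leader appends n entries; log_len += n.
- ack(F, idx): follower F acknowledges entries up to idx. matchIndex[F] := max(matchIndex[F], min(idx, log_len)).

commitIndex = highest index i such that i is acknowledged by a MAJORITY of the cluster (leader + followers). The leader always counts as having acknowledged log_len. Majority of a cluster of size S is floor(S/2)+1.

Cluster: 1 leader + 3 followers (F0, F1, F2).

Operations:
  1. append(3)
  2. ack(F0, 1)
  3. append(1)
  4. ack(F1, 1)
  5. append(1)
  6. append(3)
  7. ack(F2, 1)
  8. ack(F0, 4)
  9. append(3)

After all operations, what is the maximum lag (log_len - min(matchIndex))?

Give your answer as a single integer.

Answer: 10

Derivation:
Op 1: append 3 -> log_len=3
Op 2: F0 acks idx 1 -> match: F0=1 F1=0 F2=0; commitIndex=0
Op 3: append 1 -> log_len=4
Op 4: F1 acks idx 1 -> match: F0=1 F1=1 F2=0; commitIndex=1
Op 5: append 1 -> log_len=5
Op 6: append 3 -> log_len=8
Op 7: F2 acks idx 1 -> match: F0=1 F1=1 F2=1; commitIndex=1
Op 8: F0 acks idx 4 -> match: F0=4 F1=1 F2=1; commitIndex=1
Op 9: append 3 -> log_len=11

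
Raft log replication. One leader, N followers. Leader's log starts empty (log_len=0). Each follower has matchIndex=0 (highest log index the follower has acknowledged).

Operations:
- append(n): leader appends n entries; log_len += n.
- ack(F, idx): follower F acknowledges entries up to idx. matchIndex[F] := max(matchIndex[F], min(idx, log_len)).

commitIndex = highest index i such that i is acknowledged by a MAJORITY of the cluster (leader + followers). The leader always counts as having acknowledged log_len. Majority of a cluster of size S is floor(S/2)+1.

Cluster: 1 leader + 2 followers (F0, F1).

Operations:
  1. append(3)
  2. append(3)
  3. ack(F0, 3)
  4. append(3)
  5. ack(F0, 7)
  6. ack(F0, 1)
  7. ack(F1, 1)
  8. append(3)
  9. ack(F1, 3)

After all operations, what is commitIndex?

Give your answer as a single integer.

Op 1: append 3 -> log_len=3
Op 2: append 3 -> log_len=6
Op 3: F0 acks idx 3 -> match: F0=3 F1=0; commitIndex=3
Op 4: append 3 -> log_len=9
Op 5: F0 acks idx 7 -> match: F0=7 F1=0; commitIndex=7
Op 6: F0 acks idx 1 -> match: F0=7 F1=0; commitIndex=7
Op 7: F1 acks idx 1 -> match: F0=7 F1=1; commitIndex=7
Op 8: append 3 -> log_len=12
Op 9: F1 acks idx 3 -> match: F0=7 F1=3; commitIndex=7

Answer: 7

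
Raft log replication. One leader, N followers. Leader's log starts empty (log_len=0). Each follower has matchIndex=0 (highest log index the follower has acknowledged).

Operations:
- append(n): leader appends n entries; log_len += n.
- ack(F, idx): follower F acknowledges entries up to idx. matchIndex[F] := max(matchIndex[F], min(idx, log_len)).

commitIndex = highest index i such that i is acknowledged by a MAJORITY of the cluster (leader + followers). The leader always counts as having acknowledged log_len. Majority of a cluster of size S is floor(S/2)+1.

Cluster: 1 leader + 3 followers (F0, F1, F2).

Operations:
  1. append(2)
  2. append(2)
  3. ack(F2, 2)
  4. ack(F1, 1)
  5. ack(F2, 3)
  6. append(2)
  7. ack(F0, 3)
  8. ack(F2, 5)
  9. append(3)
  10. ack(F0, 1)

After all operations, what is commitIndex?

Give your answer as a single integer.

Answer: 3

Derivation:
Op 1: append 2 -> log_len=2
Op 2: append 2 -> log_len=4
Op 3: F2 acks idx 2 -> match: F0=0 F1=0 F2=2; commitIndex=0
Op 4: F1 acks idx 1 -> match: F0=0 F1=1 F2=2; commitIndex=1
Op 5: F2 acks idx 3 -> match: F0=0 F1=1 F2=3; commitIndex=1
Op 6: append 2 -> log_len=6
Op 7: F0 acks idx 3 -> match: F0=3 F1=1 F2=3; commitIndex=3
Op 8: F2 acks idx 5 -> match: F0=3 F1=1 F2=5; commitIndex=3
Op 9: append 3 -> log_len=9
Op 10: F0 acks idx 1 -> match: F0=3 F1=1 F2=5; commitIndex=3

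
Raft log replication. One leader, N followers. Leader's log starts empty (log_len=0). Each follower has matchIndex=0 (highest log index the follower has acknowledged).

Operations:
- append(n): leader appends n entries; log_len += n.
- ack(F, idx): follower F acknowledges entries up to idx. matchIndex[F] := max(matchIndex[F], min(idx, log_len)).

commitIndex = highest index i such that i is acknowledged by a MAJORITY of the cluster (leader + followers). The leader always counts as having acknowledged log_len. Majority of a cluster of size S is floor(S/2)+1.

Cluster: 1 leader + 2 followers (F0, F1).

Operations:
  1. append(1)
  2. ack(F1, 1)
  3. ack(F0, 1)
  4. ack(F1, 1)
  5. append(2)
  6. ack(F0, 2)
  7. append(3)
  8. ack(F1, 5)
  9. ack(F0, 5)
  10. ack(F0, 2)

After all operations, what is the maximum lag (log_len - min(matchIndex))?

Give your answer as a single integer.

Op 1: append 1 -> log_len=1
Op 2: F1 acks idx 1 -> match: F0=0 F1=1; commitIndex=1
Op 3: F0 acks idx 1 -> match: F0=1 F1=1; commitIndex=1
Op 4: F1 acks idx 1 -> match: F0=1 F1=1; commitIndex=1
Op 5: append 2 -> log_len=3
Op 6: F0 acks idx 2 -> match: F0=2 F1=1; commitIndex=2
Op 7: append 3 -> log_len=6
Op 8: F1 acks idx 5 -> match: F0=2 F1=5; commitIndex=5
Op 9: F0 acks idx 5 -> match: F0=5 F1=5; commitIndex=5
Op 10: F0 acks idx 2 -> match: F0=5 F1=5; commitIndex=5

Answer: 1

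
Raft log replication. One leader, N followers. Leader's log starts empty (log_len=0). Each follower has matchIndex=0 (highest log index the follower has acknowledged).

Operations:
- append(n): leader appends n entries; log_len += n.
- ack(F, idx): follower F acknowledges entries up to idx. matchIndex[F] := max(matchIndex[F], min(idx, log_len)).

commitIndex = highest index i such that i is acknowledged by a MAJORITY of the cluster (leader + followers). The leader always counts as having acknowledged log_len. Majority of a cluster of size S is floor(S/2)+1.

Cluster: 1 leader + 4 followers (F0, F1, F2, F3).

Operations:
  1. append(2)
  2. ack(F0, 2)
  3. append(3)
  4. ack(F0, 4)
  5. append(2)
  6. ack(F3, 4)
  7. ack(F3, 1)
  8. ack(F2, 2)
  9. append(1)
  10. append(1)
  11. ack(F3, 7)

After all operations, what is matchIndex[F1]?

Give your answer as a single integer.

Answer: 0

Derivation:
Op 1: append 2 -> log_len=2
Op 2: F0 acks idx 2 -> match: F0=2 F1=0 F2=0 F3=0; commitIndex=0
Op 3: append 3 -> log_len=5
Op 4: F0 acks idx 4 -> match: F0=4 F1=0 F2=0 F3=0; commitIndex=0
Op 5: append 2 -> log_len=7
Op 6: F3 acks idx 4 -> match: F0=4 F1=0 F2=0 F3=4; commitIndex=4
Op 7: F3 acks idx 1 -> match: F0=4 F1=0 F2=0 F3=4; commitIndex=4
Op 8: F2 acks idx 2 -> match: F0=4 F1=0 F2=2 F3=4; commitIndex=4
Op 9: append 1 -> log_len=8
Op 10: append 1 -> log_len=9
Op 11: F3 acks idx 7 -> match: F0=4 F1=0 F2=2 F3=7; commitIndex=4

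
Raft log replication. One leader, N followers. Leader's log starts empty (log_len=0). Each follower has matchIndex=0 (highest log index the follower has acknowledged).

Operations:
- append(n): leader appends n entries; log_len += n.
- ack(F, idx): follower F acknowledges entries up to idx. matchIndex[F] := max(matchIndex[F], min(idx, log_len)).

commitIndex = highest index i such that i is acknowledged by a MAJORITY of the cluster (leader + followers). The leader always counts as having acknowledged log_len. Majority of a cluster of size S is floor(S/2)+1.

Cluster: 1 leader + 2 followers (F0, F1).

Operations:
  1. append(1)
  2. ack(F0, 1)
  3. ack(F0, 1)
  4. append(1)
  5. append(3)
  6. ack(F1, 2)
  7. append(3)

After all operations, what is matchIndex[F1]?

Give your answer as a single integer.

Op 1: append 1 -> log_len=1
Op 2: F0 acks idx 1 -> match: F0=1 F1=0; commitIndex=1
Op 3: F0 acks idx 1 -> match: F0=1 F1=0; commitIndex=1
Op 4: append 1 -> log_len=2
Op 5: append 3 -> log_len=5
Op 6: F1 acks idx 2 -> match: F0=1 F1=2; commitIndex=2
Op 7: append 3 -> log_len=8

Answer: 2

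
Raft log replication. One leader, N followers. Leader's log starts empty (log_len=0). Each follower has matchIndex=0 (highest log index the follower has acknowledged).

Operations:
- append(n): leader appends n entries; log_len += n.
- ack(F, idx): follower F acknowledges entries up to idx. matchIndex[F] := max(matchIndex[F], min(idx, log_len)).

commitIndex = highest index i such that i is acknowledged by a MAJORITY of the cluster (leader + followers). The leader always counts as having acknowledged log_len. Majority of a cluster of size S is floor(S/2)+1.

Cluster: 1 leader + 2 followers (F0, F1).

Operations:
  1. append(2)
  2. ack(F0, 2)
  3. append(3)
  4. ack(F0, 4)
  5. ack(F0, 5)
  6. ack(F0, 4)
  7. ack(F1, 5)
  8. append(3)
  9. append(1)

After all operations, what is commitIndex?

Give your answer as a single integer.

Answer: 5

Derivation:
Op 1: append 2 -> log_len=2
Op 2: F0 acks idx 2 -> match: F0=2 F1=0; commitIndex=2
Op 3: append 3 -> log_len=5
Op 4: F0 acks idx 4 -> match: F0=4 F1=0; commitIndex=4
Op 5: F0 acks idx 5 -> match: F0=5 F1=0; commitIndex=5
Op 6: F0 acks idx 4 -> match: F0=5 F1=0; commitIndex=5
Op 7: F1 acks idx 5 -> match: F0=5 F1=5; commitIndex=5
Op 8: append 3 -> log_len=8
Op 9: append 1 -> log_len=9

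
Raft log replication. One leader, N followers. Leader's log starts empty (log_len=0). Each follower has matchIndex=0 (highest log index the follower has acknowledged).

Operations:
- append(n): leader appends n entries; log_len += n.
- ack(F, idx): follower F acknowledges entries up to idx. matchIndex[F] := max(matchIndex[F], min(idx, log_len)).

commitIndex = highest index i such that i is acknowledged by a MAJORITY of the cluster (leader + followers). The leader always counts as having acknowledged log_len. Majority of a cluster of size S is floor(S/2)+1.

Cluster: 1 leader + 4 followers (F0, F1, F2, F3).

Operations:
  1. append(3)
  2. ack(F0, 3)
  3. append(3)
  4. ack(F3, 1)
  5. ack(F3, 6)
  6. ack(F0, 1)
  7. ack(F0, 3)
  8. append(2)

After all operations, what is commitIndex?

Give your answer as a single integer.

Answer: 3

Derivation:
Op 1: append 3 -> log_len=3
Op 2: F0 acks idx 3 -> match: F0=3 F1=0 F2=0 F3=0; commitIndex=0
Op 3: append 3 -> log_len=6
Op 4: F3 acks idx 1 -> match: F0=3 F1=0 F2=0 F3=1; commitIndex=1
Op 5: F3 acks idx 6 -> match: F0=3 F1=0 F2=0 F3=6; commitIndex=3
Op 6: F0 acks idx 1 -> match: F0=3 F1=0 F2=0 F3=6; commitIndex=3
Op 7: F0 acks idx 3 -> match: F0=3 F1=0 F2=0 F3=6; commitIndex=3
Op 8: append 2 -> log_len=8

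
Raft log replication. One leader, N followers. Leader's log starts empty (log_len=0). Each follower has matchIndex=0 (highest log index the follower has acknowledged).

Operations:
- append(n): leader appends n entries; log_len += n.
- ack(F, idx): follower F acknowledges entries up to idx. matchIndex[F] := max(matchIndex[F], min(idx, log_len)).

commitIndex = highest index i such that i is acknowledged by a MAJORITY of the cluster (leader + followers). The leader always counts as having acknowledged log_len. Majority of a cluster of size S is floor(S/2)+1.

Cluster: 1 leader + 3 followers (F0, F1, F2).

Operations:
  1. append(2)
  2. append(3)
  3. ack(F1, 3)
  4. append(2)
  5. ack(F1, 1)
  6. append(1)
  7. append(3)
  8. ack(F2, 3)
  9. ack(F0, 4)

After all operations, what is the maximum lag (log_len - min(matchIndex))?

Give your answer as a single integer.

Answer: 8

Derivation:
Op 1: append 2 -> log_len=2
Op 2: append 3 -> log_len=5
Op 3: F1 acks idx 3 -> match: F0=0 F1=3 F2=0; commitIndex=0
Op 4: append 2 -> log_len=7
Op 5: F1 acks idx 1 -> match: F0=0 F1=3 F2=0; commitIndex=0
Op 6: append 1 -> log_len=8
Op 7: append 3 -> log_len=11
Op 8: F2 acks idx 3 -> match: F0=0 F1=3 F2=3; commitIndex=3
Op 9: F0 acks idx 4 -> match: F0=4 F1=3 F2=3; commitIndex=3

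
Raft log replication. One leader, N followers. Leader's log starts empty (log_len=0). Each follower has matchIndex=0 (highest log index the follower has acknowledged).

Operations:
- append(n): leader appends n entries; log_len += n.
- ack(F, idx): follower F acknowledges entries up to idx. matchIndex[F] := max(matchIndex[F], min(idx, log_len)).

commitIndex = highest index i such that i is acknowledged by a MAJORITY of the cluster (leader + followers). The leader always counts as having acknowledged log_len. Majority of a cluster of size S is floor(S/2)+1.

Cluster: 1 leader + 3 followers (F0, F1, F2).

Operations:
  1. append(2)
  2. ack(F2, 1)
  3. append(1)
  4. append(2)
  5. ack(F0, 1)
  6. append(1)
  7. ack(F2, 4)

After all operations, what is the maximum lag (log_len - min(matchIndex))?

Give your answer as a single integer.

Op 1: append 2 -> log_len=2
Op 2: F2 acks idx 1 -> match: F0=0 F1=0 F2=1; commitIndex=0
Op 3: append 1 -> log_len=3
Op 4: append 2 -> log_len=5
Op 5: F0 acks idx 1 -> match: F0=1 F1=0 F2=1; commitIndex=1
Op 6: append 1 -> log_len=6
Op 7: F2 acks idx 4 -> match: F0=1 F1=0 F2=4; commitIndex=1

Answer: 6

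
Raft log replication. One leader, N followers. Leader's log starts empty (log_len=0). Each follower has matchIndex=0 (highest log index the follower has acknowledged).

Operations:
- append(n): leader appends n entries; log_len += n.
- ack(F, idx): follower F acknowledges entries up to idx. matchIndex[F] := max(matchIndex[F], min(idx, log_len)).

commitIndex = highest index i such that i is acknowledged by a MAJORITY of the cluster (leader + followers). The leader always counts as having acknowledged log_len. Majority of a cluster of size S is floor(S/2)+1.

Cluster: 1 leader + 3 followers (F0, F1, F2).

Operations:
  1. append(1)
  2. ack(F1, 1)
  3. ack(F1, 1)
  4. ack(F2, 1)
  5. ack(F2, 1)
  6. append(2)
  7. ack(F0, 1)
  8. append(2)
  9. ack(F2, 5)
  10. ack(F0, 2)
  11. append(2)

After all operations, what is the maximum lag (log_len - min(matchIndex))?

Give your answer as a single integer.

Answer: 6

Derivation:
Op 1: append 1 -> log_len=1
Op 2: F1 acks idx 1 -> match: F0=0 F1=1 F2=0; commitIndex=0
Op 3: F1 acks idx 1 -> match: F0=0 F1=1 F2=0; commitIndex=0
Op 4: F2 acks idx 1 -> match: F0=0 F1=1 F2=1; commitIndex=1
Op 5: F2 acks idx 1 -> match: F0=0 F1=1 F2=1; commitIndex=1
Op 6: append 2 -> log_len=3
Op 7: F0 acks idx 1 -> match: F0=1 F1=1 F2=1; commitIndex=1
Op 8: append 2 -> log_len=5
Op 9: F2 acks idx 5 -> match: F0=1 F1=1 F2=5; commitIndex=1
Op 10: F0 acks idx 2 -> match: F0=2 F1=1 F2=5; commitIndex=2
Op 11: append 2 -> log_len=7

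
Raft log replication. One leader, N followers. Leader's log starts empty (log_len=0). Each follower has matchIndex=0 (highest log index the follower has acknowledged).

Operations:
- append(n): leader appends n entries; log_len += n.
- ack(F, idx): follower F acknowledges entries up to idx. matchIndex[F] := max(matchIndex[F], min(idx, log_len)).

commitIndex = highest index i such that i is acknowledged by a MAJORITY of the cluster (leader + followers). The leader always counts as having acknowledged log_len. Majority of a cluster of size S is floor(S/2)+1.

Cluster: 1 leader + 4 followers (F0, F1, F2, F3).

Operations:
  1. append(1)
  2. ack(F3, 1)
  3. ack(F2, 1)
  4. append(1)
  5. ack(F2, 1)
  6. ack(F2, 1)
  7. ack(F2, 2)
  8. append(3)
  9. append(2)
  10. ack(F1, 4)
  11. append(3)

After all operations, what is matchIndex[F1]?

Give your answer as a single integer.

Answer: 4

Derivation:
Op 1: append 1 -> log_len=1
Op 2: F3 acks idx 1 -> match: F0=0 F1=0 F2=0 F3=1; commitIndex=0
Op 3: F2 acks idx 1 -> match: F0=0 F1=0 F2=1 F3=1; commitIndex=1
Op 4: append 1 -> log_len=2
Op 5: F2 acks idx 1 -> match: F0=0 F1=0 F2=1 F3=1; commitIndex=1
Op 6: F2 acks idx 1 -> match: F0=0 F1=0 F2=1 F3=1; commitIndex=1
Op 7: F2 acks idx 2 -> match: F0=0 F1=0 F2=2 F3=1; commitIndex=1
Op 8: append 3 -> log_len=5
Op 9: append 2 -> log_len=7
Op 10: F1 acks idx 4 -> match: F0=0 F1=4 F2=2 F3=1; commitIndex=2
Op 11: append 3 -> log_len=10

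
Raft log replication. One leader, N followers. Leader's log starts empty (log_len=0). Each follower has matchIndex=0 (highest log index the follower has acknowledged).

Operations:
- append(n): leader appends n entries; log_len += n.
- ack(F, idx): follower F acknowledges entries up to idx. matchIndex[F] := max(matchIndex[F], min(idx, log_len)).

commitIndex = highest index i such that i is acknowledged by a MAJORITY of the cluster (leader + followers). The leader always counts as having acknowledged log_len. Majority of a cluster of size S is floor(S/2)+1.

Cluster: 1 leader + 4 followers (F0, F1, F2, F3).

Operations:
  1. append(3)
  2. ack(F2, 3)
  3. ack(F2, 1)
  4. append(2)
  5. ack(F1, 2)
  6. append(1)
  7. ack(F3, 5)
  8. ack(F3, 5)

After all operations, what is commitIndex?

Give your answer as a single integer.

Answer: 3

Derivation:
Op 1: append 3 -> log_len=3
Op 2: F2 acks idx 3 -> match: F0=0 F1=0 F2=3 F3=0; commitIndex=0
Op 3: F2 acks idx 1 -> match: F0=0 F1=0 F2=3 F3=0; commitIndex=0
Op 4: append 2 -> log_len=5
Op 5: F1 acks idx 2 -> match: F0=0 F1=2 F2=3 F3=0; commitIndex=2
Op 6: append 1 -> log_len=6
Op 7: F3 acks idx 5 -> match: F0=0 F1=2 F2=3 F3=5; commitIndex=3
Op 8: F3 acks idx 5 -> match: F0=0 F1=2 F2=3 F3=5; commitIndex=3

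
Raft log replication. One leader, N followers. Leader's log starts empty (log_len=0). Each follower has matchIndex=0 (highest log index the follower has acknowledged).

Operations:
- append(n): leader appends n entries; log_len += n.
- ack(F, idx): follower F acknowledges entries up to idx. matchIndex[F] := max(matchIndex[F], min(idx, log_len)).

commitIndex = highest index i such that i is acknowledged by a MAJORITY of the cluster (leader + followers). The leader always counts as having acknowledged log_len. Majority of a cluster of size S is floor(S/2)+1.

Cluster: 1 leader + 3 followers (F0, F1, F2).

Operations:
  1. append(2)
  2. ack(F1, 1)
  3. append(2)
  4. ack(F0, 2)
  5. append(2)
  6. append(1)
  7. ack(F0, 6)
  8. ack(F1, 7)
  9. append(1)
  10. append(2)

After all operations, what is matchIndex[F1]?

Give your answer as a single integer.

Answer: 7

Derivation:
Op 1: append 2 -> log_len=2
Op 2: F1 acks idx 1 -> match: F0=0 F1=1 F2=0; commitIndex=0
Op 3: append 2 -> log_len=4
Op 4: F0 acks idx 2 -> match: F0=2 F1=1 F2=0; commitIndex=1
Op 5: append 2 -> log_len=6
Op 6: append 1 -> log_len=7
Op 7: F0 acks idx 6 -> match: F0=6 F1=1 F2=0; commitIndex=1
Op 8: F1 acks idx 7 -> match: F0=6 F1=7 F2=0; commitIndex=6
Op 9: append 1 -> log_len=8
Op 10: append 2 -> log_len=10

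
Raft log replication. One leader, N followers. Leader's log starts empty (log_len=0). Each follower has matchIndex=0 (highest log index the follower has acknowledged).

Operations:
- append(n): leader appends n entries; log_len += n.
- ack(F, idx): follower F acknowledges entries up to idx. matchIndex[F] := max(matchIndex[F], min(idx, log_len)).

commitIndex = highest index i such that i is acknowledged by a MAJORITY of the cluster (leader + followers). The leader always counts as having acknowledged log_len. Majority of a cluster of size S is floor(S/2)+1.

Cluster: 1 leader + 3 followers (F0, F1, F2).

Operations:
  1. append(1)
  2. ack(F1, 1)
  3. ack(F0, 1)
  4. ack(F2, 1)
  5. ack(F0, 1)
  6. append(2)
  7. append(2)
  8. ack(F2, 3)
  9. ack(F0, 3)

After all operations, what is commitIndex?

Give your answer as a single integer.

Op 1: append 1 -> log_len=1
Op 2: F1 acks idx 1 -> match: F0=0 F1=1 F2=0; commitIndex=0
Op 3: F0 acks idx 1 -> match: F0=1 F1=1 F2=0; commitIndex=1
Op 4: F2 acks idx 1 -> match: F0=1 F1=1 F2=1; commitIndex=1
Op 5: F0 acks idx 1 -> match: F0=1 F1=1 F2=1; commitIndex=1
Op 6: append 2 -> log_len=3
Op 7: append 2 -> log_len=5
Op 8: F2 acks idx 3 -> match: F0=1 F1=1 F2=3; commitIndex=1
Op 9: F0 acks idx 3 -> match: F0=3 F1=1 F2=3; commitIndex=3

Answer: 3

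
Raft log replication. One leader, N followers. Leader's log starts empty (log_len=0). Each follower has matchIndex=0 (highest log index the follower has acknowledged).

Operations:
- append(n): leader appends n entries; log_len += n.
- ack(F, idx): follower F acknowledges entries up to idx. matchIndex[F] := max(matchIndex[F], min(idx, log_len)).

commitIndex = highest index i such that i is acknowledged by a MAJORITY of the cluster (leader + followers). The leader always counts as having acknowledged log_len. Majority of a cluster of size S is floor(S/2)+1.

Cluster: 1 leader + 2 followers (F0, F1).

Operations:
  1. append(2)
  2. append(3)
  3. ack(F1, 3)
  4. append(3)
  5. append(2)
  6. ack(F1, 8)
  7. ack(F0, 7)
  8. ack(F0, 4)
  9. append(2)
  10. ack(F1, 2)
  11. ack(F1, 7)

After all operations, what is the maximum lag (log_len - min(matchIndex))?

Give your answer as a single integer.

Answer: 5

Derivation:
Op 1: append 2 -> log_len=2
Op 2: append 3 -> log_len=5
Op 3: F1 acks idx 3 -> match: F0=0 F1=3; commitIndex=3
Op 4: append 3 -> log_len=8
Op 5: append 2 -> log_len=10
Op 6: F1 acks idx 8 -> match: F0=0 F1=8; commitIndex=8
Op 7: F0 acks idx 7 -> match: F0=7 F1=8; commitIndex=8
Op 8: F0 acks idx 4 -> match: F0=7 F1=8; commitIndex=8
Op 9: append 2 -> log_len=12
Op 10: F1 acks idx 2 -> match: F0=7 F1=8; commitIndex=8
Op 11: F1 acks idx 7 -> match: F0=7 F1=8; commitIndex=8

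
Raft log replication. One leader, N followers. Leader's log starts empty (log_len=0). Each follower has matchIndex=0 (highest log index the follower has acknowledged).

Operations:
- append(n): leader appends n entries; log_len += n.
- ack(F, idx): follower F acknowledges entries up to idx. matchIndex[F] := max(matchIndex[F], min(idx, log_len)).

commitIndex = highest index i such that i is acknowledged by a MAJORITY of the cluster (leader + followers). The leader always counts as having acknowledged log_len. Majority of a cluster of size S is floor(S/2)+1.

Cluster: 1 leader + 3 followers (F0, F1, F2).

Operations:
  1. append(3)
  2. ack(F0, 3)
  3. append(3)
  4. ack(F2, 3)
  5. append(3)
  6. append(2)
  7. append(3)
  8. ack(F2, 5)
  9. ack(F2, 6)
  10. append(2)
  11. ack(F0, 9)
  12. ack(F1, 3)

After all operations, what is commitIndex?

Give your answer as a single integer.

Op 1: append 3 -> log_len=3
Op 2: F0 acks idx 3 -> match: F0=3 F1=0 F2=0; commitIndex=0
Op 3: append 3 -> log_len=6
Op 4: F2 acks idx 3 -> match: F0=3 F1=0 F2=3; commitIndex=3
Op 5: append 3 -> log_len=9
Op 6: append 2 -> log_len=11
Op 7: append 3 -> log_len=14
Op 8: F2 acks idx 5 -> match: F0=3 F1=0 F2=5; commitIndex=3
Op 9: F2 acks idx 6 -> match: F0=3 F1=0 F2=6; commitIndex=3
Op 10: append 2 -> log_len=16
Op 11: F0 acks idx 9 -> match: F0=9 F1=0 F2=6; commitIndex=6
Op 12: F1 acks idx 3 -> match: F0=9 F1=3 F2=6; commitIndex=6

Answer: 6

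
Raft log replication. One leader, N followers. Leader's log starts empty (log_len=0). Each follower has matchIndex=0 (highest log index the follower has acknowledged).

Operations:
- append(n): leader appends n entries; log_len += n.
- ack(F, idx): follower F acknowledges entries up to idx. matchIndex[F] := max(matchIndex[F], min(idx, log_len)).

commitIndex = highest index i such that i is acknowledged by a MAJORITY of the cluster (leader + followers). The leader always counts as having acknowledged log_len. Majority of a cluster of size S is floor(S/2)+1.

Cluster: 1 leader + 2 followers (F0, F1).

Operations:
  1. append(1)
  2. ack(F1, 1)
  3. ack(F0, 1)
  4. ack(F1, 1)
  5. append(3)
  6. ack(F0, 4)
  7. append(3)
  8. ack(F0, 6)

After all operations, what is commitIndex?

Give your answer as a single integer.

Op 1: append 1 -> log_len=1
Op 2: F1 acks idx 1 -> match: F0=0 F1=1; commitIndex=1
Op 3: F0 acks idx 1 -> match: F0=1 F1=1; commitIndex=1
Op 4: F1 acks idx 1 -> match: F0=1 F1=1; commitIndex=1
Op 5: append 3 -> log_len=4
Op 6: F0 acks idx 4 -> match: F0=4 F1=1; commitIndex=4
Op 7: append 3 -> log_len=7
Op 8: F0 acks idx 6 -> match: F0=6 F1=1; commitIndex=6

Answer: 6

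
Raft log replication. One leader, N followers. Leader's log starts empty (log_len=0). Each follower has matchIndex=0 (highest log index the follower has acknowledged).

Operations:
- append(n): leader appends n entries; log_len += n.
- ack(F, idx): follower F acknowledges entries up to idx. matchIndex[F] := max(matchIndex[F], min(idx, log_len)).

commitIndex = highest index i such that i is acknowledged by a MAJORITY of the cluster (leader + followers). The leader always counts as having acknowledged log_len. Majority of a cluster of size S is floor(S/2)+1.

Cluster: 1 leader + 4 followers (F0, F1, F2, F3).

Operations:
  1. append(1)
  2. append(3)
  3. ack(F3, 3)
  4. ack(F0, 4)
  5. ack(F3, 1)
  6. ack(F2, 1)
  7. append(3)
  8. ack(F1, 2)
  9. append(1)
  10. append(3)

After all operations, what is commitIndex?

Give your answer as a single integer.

Op 1: append 1 -> log_len=1
Op 2: append 3 -> log_len=4
Op 3: F3 acks idx 3 -> match: F0=0 F1=0 F2=0 F3=3; commitIndex=0
Op 4: F0 acks idx 4 -> match: F0=4 F1=0 F2=0 F3=3; commitIndex=3
Op 5: F3 acks idx 1 -> match: F0=4 F1=0 F2=0 F3=3; commitIndex=3
Op 6: F2 acks idx 1 -> match: F0=4 F1=0 F2=1 F3=3; commitIndex=3
Op 7: append 3 -> log_len=7
Op 8: F1 acks idx 2 -> match: F0=4 F1=2 F2=1 F3=3; commitIndex=3
Op 9: append 1 -> log_len=8
Op 10: append 3 -> log_len=11

Answer: 3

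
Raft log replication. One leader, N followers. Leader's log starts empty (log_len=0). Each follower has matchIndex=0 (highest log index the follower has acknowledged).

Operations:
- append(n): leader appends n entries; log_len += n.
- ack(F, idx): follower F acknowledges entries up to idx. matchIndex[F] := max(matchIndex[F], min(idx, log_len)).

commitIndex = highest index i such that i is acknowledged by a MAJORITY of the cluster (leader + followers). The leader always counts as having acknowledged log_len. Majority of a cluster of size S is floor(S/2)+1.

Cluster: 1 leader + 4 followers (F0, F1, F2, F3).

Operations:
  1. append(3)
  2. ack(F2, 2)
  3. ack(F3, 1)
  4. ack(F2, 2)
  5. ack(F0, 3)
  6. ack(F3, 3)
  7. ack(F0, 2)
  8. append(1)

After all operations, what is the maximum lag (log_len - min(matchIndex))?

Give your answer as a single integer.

Answer: 4

Derivation:
Op 1: append 3 -> log_len=3
Op 2: F2 acks idx 2 -> match: F0=0 F1=0 F2=2 F3=0; commitIndex=0
Op 3: F3 acks idx 1 -> match: F0=0 F1=0 F2=2 F3=1; commitIndex=1
Op 4: F2 acks idx 2 -> match: F0=0 F1=0 F2=2 F3=1; commitIndex=1
Op 5: F0 acks idx 3 -> match: F0=3 F1=0 F2=2 F3=1; commitIndex=2
Op 6: F3 acks idx 3 -> match: F0=3 F1=0 F2=2 F3=3; commitIndex=3
Op 7: F0 acks idx 2 -> match: F0=3 F1=0 F2=2 F3=3; commitIndex=3
Op 8: append 1 -> log_len=4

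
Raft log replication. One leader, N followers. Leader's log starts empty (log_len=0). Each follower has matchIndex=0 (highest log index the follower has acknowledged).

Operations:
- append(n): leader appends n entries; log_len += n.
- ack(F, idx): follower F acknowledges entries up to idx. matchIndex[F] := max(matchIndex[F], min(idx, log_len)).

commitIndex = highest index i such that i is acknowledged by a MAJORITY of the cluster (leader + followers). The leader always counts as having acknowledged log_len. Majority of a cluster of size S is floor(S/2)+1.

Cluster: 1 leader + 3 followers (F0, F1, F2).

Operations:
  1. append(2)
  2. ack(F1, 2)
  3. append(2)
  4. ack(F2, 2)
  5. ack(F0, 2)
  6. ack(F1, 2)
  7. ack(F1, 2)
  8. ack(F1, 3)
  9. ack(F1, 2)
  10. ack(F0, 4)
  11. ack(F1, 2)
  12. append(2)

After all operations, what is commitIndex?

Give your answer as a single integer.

Op 1: append 2 -> log_len=2
Op 2: F1 acks idx 2 -> match: F0=0 F1=2 F2=0; commitIndex=0
Op 3: append 2 -> log_len=4
Op 4: F2 acks idx 2 -> match: F0=0 F1=2 F2=2; commitIndex=2
Op 5: F0 acks idx 2 -> match: F0=2 F1=2 F2=2; commitIndex=2
Op 6: F1 acks idx 2 -> match: F0=2 F1=2 F2=2; commitIndex=2
Op 7: F1 acks idx 2 -> match: F0=2 F1=2 F2=2; commitIndex=2
Op 8: F1 acks idx 3 -> match: F0=2 F1=3 F2=2; commitIndex=2
Op 9: F1 acks idx 2 -> match: F0=2 F1=3 F2=2; commitIndex=2
Op 10: F0 acks idx 4 -> match: F0=4 F1=3 F2=2; commitIndex=3
Op 11: F1 acks idx 2 -> match: F0=4 F1=3 F2=2; commitIndex=3
Op 12: append 2 -> log_len=6

Answer: 3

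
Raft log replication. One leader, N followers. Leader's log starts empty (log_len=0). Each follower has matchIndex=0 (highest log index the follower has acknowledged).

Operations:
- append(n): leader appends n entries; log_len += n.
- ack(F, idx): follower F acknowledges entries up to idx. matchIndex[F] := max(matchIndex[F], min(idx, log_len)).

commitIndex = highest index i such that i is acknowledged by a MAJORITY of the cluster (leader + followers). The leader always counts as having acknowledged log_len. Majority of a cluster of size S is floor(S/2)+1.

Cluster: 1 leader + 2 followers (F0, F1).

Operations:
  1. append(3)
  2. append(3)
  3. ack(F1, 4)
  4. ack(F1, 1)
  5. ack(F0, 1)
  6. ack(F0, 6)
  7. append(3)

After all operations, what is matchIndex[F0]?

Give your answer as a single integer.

Op 1: append 3 -> log_len=3
Op 2: append 3 -> log_len=6
Op 3: F1 acks idx 4 -> match: F0=0 F1=4; commitIndex=4
Op 4: F1 acks idx 1 -> match: F0=0 F1=4; commitIndex=4
Op 5: F0 acks idx 1 -> match: F0=1 F1=4; commitIndex=4
Op 6: F0 acks idx 6 -> match: F0=6 F1=4; commitIndex=6
Op 7: append 3 -> log_len=9

Answer: 6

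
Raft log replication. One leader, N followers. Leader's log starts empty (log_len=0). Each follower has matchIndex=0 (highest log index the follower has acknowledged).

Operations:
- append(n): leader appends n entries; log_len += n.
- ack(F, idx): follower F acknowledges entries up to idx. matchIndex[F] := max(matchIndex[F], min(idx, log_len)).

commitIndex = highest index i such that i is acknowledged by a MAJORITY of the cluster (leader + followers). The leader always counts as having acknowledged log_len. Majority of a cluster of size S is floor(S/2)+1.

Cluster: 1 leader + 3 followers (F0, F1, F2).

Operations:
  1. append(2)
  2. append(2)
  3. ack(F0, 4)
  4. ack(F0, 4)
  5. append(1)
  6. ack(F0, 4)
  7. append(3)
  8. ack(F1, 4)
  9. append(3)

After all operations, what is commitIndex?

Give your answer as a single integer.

Answer: 4

Derivation:
Op 1: append 2 -> log_len=2
Op 2: append 2 -> log_len=4
Op 3: F0 acks idx 4 -> match: F0=4 F1=0 F2=0; commitIndex=0
Op 4: F0 acks idx 4 -> match: F0=4 F1=0 F2=0; commitIndex=0
Op 5: append 1 -> log_len=5
Op 6: F0 acks idx 4 -> match: F0=4 F1=0 F2=0; commitIndex=0
Op 7: append 3 -> log_len=8
Op 8: F1 acks idx 4 -> match: F0=4 F1=4 F2=0; commitIndex=4
Op 9: append 3 -> log_len=11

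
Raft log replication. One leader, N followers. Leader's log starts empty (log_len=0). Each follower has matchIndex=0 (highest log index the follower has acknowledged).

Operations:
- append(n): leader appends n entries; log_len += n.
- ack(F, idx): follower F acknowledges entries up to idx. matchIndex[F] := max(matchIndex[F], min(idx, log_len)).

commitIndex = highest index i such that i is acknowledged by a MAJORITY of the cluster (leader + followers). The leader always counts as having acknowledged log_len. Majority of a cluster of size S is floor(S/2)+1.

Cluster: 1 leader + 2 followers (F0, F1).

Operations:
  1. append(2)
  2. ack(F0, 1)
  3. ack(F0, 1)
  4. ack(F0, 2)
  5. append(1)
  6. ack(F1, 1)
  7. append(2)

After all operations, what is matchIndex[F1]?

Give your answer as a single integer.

Op 1: append 2 -> log_len=2
Op 2: F0 acks idx 1 -> match: F0=1 F1=0; commitIndex=1
Op 3: F0 acks idx 1 -> match: F0=1 F1=0; commitIndex=1
Op 4: F0 acks idx 2 -> match: F0=2 F1=0; commitIndex=2
Op 5: append 1 -> log_len=3
Op 6: F1 acks idx 1 -> match: F0=2 F1=1; commitIndex=2
Op 7: append 2 -> log_len=5

Answer: 1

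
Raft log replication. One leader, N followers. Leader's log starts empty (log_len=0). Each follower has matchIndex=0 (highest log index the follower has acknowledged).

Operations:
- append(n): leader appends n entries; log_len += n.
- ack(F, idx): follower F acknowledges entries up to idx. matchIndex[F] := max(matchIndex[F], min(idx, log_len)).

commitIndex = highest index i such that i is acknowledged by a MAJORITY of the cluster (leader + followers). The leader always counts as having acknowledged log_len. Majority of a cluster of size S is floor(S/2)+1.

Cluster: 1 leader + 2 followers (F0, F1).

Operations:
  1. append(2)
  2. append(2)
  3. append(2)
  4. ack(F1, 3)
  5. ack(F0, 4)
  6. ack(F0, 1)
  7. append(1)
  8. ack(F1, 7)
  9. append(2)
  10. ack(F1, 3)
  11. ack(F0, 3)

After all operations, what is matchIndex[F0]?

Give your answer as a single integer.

Answer: 4

Derivation:
Op 1: append 2 -> log_len=2
Op 2: append 2 -> log_len=4
Op 3: append 2 -> log_len=6
Op 4: F1 acks idx 3 -> match: F0=0 F1=3; commitIndex=3
Op 5: F0 acks idx 4 -> match: F0=4 F1=3; commitIndex=4
Op 6: F0 acks idx 1 -> match: F0=4 F1=3; commitIndex=4
Op 7: append 1 -> log_len=7
Op 8: F1 acks idx 7 -> match: F0=4 F1=7; commitIndex=7
Op 9: append 2 -> log_len=9
Op 10: F1 acks idx 3 -> match: F0=4 F1=7; commitIndex=7
Op 11: F0 acks idx 3 -> match: F0=4 F1=7; commitIndex=7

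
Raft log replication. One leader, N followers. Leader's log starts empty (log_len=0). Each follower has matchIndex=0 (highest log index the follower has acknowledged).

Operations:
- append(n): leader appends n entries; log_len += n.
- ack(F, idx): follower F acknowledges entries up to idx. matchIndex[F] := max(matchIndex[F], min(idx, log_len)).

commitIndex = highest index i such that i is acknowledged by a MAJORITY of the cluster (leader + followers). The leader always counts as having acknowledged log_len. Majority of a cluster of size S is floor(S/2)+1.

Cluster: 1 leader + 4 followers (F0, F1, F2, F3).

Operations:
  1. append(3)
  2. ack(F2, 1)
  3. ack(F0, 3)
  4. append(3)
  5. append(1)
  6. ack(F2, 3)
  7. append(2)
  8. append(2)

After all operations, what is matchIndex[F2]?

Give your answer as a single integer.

Op 1: append 3 -> log_len=3
Op 2: F2 acks idx 1 -> match: F0=0 F1=0 F2=1 F3=0; commitIndex=0
Op 3: F0 acks idx 3 -> match: F0=3 F1=0 F2=1 F3=0; commitIndex=1
Op 4: append 3 -> log_len=6
Op 5: append 1 -> log_len=7
Op 6: F2 acks idx 3 -> match: F0=3 F1=0 F2=3 F3=0; commitIndex=3
Op 7: append 2 -> log_len=9
Op 8: append 2 -> log_len=11

Answer: 3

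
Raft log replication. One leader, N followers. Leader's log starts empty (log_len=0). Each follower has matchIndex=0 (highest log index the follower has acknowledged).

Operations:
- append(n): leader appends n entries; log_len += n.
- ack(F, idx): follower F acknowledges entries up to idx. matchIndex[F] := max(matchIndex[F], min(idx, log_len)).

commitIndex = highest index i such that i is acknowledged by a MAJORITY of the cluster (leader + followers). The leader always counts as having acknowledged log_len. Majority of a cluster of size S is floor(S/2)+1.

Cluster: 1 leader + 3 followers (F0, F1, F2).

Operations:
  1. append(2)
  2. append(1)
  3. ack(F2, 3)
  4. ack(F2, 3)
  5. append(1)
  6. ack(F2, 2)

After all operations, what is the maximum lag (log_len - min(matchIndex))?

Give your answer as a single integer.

Op 1: append 2 -> log_len=2
Op 2: append 1 -> log_len=3
Op 3: F2 acks idx 3 -> match: F0=0 F1=0 F2=3; commitIndex=0
Op 4: F2 acks idx 3 -> match: F0=0 F1=0 F2=3; commitIndex=0
Op 5: append 1 -> log_len=4
Op 6: F2 acks idx 2 -> match: F0=0 F1=0 F2=3; commitIndex=0

Answer: 4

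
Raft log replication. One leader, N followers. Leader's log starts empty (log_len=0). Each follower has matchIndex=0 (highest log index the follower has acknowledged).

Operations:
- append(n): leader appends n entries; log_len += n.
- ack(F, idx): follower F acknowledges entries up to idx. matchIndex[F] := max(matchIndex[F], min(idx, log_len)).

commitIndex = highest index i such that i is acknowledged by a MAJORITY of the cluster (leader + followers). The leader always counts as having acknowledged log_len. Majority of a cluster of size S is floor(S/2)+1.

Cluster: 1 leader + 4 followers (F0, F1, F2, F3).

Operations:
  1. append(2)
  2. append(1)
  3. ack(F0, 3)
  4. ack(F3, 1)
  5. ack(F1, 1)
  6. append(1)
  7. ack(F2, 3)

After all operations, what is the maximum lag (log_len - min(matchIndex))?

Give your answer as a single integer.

Answer: 3

Derivation:
Op 1: append 2 -> log_len=2
Op 2: append 1 -> log_len=3
Op 3: F0 acks idx 3 -> match: F0=3 F1=0 F2=0 F3=0; commitIndex=0
Op 4: F3 acks idx 1 -> match: F0=3 F1=0 F2=0 F3=1; commitIndex=1
Op 5: F1 acks idx 1 -> match: F0=3 F1=1 F2=0 F3=1; commitIndex=1
Op 6: append 1 -> log_len=4
Op 7: F2 acks idx 3 -> match: F0=3 F1=1 F2=3 F3=1; commitIndex=3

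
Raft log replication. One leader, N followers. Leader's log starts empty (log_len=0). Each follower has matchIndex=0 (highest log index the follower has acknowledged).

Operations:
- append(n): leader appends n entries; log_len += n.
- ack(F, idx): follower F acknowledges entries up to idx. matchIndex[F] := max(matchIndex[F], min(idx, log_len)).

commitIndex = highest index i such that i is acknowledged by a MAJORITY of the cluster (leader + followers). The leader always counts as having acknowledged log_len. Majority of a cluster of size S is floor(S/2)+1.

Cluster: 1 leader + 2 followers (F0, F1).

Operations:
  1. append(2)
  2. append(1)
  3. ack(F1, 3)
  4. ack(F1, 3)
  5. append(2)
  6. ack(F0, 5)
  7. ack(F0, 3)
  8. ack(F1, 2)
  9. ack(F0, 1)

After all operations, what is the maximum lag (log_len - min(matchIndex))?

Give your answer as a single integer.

Answer: 2

Derivation:
Op 1: append 2 -> log_len=2
Op 2: append 1 -> log_len=3
Op 3: F1 acks idx 3 -> match: F0=0 F1=3; commitIndex=3
Op 4: F1 acks idx 3 -> match: F0=0 F1=3; commitIndex=3
Op 5: append 2 -> log_len=5
Op 6: F0 acks idx 5 -> match: F0=5 F1=3; commitIndex=5
Op 7: F0 acks idx 3 -> match: F0=5 F1=3; commitIndex=5
Op 8: F1 acks idx 2 -> match: F0=5 F1=3; commitIndex=5
Op 9: F0 acks idx 1 -> match: F0=5 F1=3; commitIndex=5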